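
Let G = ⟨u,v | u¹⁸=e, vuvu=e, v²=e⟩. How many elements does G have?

Enumerate words in the generators, reducing via the relations: the distinct elements are
  {e, u, v, uv, u², u³, u⁴, u⁵, u⁶, u⁷, u⁸, u⁹, u²v, u³v, u¹², u¹³, u¹¹, u¹⁰, u¹⁴, u¹⁵, u¹⁶, u¹⁷, u⁴v, u⁵v, u⁶v, u⁷v, u⁸v, u⁹v, u¹²v, u¹³v, u¹¹v, u¹⁰v, u¹⁴v, u¹⁵v, u¹⁶v, u¹⁷v}.
No further products give new elements, so |G| = 36.

Answer: 36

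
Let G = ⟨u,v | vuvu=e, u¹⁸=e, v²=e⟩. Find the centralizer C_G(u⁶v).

⟨u⁶v⟩ ⊆ C_G(u⁶v) since powers of u⁶v commute with u⁶v; so |C_G(u⁶v)| ≥ |⟨u⁶v⟩| = 2.
By orbit–stabilizer, |C_G(u⁶v)| = |G| / |conj. class of u⁶v| = 36 / 9 = 4.
The 4 elements commuting with u⁶v are {e, u⁹, u⁶v, u¹⁵v}.

Answer: {e, u⁹, u⁶v, u¹⁵v}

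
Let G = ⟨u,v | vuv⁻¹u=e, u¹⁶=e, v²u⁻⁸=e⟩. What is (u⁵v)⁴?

Compute successive powers of (u⁵v), reducing at each step:
  (u⁵v)²: (u⁵v) · u⁵ = v;   v · v = u⁸
  (u⁵v)³: (u⁸) · u⁵ = u¹³;   (u¹³) · v = u⁵v⁻¹
  (u⁵v)⁴: (u⁵v⁻¹) · u⁵ = v⁻¹;   (v⁻¹) · v = e

Answer: e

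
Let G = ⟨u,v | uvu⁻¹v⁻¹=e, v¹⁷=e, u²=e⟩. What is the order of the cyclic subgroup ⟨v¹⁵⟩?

|⟨v¹⁵⟩| equals the order of v¹⁵. Compute successive powers until reaching e:
  (v¹⁵)¹ = v¹⁵, (v¹⁵)² = v¹³, (v¹⁵)³ = v¹¹, (v¹⁵)⁴ = v⁹, (v¹⁵)⁵ = v⁷, (v¹⁵)⁶ = v⁵, (v¹⁵)⁷ = v³, (v¹⁵)⁸ = v, (v¹⁵)⁹ = v¹⁶, (v¹⁵)¹⁰ = v¹⁴, (v¹⁵)¹¹ = v¹², (v¹⁵)¹² = v¹⁰, (v¹⁵)¹³ = v⁸, (v¹⁵)¹⁴ = v⁶, (v¹⁵)¹⁵ = v⁴, (v¹⁵)¹⁶ = v², (v¹⁵)¹⁷ = e.
The smallest positive k with (v¹⁵)ᵏ = e is 17, so |⟨v¹⁵⟩| = 17.

Answer: 17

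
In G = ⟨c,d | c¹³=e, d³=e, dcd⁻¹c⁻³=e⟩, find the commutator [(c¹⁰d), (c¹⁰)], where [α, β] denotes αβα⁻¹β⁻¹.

[(c¹⁰d), (c¹⁰)] = (c¹⁰d)·(c¹⁰)·(c¹⁰d)⁻¹·(c¹⁰)⁻¹.
  (c¹⁰d) · (c¹⁰) = cd
  (cd) · (cd²) = c⁴
  (c⁴) · (c³) = c⁷

Answer: c⁷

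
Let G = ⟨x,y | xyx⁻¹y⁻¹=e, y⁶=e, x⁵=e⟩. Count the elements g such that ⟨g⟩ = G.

G is cyclic of order 30. An element generates G iff its order is 30, and a cyclic group of order 30 has exactly φ(30) = 8 such elements.

Answer: 8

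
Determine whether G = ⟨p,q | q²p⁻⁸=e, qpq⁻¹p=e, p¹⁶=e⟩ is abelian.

p·q = pq but q·p = p⁷q⁻¹, so p·q ≠ q·p and G is not abelian.

Answer: No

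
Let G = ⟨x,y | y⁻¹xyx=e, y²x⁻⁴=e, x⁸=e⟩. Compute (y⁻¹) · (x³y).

Compute (y⁻¹) · (x³y) by multiplying left to right and reducing via the relations at each step:
  (y⁻¹) · x³ = xy
  (xy) · y = x⁵

Answer: x⁵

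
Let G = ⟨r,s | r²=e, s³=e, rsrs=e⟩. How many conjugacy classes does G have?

The conjugacy classes (representative and size) are:
  [e] (size 1), [rs²] (size 3), [s²] (size 2).
Class equation: 1 + 3 + 2 = 6 = |G|. So G has 3 conjugacy classes.

Answer: 3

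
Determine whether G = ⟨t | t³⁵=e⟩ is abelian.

G has a single generator, so G is cyclic and hence abelian.

Answer: Yes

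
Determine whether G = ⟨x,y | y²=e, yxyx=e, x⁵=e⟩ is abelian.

x·y = xy but y·x = x⁴y, so x·y ≠ y·x and G is not abelian.

Answer: No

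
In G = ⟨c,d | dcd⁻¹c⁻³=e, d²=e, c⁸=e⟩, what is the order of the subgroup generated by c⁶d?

|⟨c⁶d⟩| equals the order of c⁶d. Compute successive powers until reaching e:
  (c⁶d)¹ = c⁶d, (c⁶d)² = e.
The smallest positive k with (c⁶d)ᵏ = e is 2, so |⟨c⁶d⟩| = 2.

Answer: 2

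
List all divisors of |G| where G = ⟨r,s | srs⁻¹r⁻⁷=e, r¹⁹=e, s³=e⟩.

|G| = 57 = 3 · 19. By Lagrange's theorem the order of any subgroup divides 57; the divisors of 57 are 1, 3, 19, 57.

Answer: 1, 3, 19, 57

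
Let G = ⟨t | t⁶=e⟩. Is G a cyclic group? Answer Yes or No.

|G| = 6. The element t has order 6 (its powers give 6 distinct elements), so ⟨t⟩ = G and G is cyclic.

Answer: Yes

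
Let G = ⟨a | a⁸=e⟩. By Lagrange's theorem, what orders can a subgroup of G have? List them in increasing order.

|G| = 8 = 2³. By Lagrange's theorem the order of any subgroup divides 8; the divisors of 8 are 1, 2, 4, 8.

Answer: 1, 2, 4, 8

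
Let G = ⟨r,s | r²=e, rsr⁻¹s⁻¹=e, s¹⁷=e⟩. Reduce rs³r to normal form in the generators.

Multiply left to right, reducing at each step:
  r · s³ = rs³
  (rs³) · r = s³

Answer: s³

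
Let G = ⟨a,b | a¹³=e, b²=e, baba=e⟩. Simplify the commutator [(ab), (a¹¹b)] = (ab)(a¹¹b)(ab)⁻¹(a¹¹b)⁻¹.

[(ab), (a¹¹b)] = (ab)·(a¹¹b)·(ab)⁻¹·(a¹¹b)⁻¹.
  (ab) · (a¹¹b) = a³
  (a³) · (ab) = a⁴b
  (a⁴b) · (a¹¹b) = a⁶

Answer: a⁶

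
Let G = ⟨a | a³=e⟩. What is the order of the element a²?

Compute successive powers until reaching e:
  (a²)¹ = a², (a²)² = a, (a²)³ = e.
The smallest positive k with (a²)ᵏ = e is 3.

Answer: 3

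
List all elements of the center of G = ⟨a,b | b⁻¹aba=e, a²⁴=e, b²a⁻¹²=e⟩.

An element z ∈ Z(G) iff z commutes with every generator.
For example a¹² is central: (a¹²)·a = a¹³ = a·(a¹²); (a¹²)·b = b⁻¹ = b·(a¹²).
Whereas a ∉ Z(G) since a·b = ab ≠ a¹¹b⁻¹ = b·a.
Checking each of the 48 elements this way gives Z(G) = {e, a¹²}, of order 2.

Answer: {e, a¹²}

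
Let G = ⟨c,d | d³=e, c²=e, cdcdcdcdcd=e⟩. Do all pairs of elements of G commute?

c·d = cd but d·c = dc, so c·d ≠ d·c and G is not abelian.

Answer: No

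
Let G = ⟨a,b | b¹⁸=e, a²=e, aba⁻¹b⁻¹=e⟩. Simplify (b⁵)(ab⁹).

Compute (b⁵) · (ab⁹) by multiplying left to right and reducing via the relations at each step:
  (b⁵) · a = ab⁵
  (ab⁵) · b⁹ = ab¹⁴

Answer: ab¹⁴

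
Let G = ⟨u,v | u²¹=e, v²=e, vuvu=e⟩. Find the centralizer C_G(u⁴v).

⟨u⁴v⟩ ⊆ C_G(u⁴v) since powers of u⁴v commute with u⁴v; so |C_G(u⁴v)| ≥ |⟨u⁴v⟩| = 2.
By orbit–stabilizer, |C_G(u⁴v)| = |G| / |conj. class of u⁴v| = 42 / 21 = 2.
The 2 elements commuting with u⁴v are {e, u⁴v}.

Answer: {e, u⁴v}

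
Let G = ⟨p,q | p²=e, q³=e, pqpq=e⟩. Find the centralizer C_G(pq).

⟨pq⟩ ⊆ C_G(pq) since powers of pq commute with pq; so |C_G(pq)| ≥ |⟨pq⟩| = 2.
By orbit–stabilizer, |C_G(pq)| = |G| / |conj. class of pq| = 6 / 3 = 2.
The 2 elements commuting with pq are {e, pq}.

Answer: {e, pq}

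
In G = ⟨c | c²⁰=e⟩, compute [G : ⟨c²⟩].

First find ord(c²) by computing successive powers:
  (c²)¹ = c², (c²)² = c⁴, (c²)³ = c⁶, (c²)⁴ = c⁸, (c²)⁵ = c¹⁰, (c²)⁶ = c¹², (c²)⁷ = c¹⁴, (c²)⁸ = c¹⁶, (c²)⁹ = c¹⁸, (c²)¹⁰ = e.
So |⟨c²⟩| = ord(c²) = 10. With |G| = 20, by Lagrange [G : ⟨c²⟩] = 20/10 = 2.

Answer: 2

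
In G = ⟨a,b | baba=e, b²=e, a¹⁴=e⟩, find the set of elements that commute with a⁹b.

⟨a⁹b⟩ ⊆ C_G(a⁹b) since powers of a⁹b commute with a⁹b; so |C_G(a⁹b)| ≥ |⟨a⁹b⟩| = 2.
By orbit–stabilizer, |C_G(a⁹b)| = |G| / |conj. class of a⁹b| = 28 / 7 = 4.
The 4 elements commuting with a⁹b are {e, a⁷, a²b, a⁹b}.

Answer: {e, a⁷, a²b, a⁹b}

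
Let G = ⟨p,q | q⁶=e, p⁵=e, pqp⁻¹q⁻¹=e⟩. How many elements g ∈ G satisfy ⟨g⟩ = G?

G is cyclic of order 30. An element generates G iff its order is 30, and a cyclic group of order 30 has exactly φ(30) = 8 such elements.

Answer: 8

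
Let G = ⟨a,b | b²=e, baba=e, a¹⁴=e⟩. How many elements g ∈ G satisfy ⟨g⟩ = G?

⟨g⟩ = G would require ord(g) = |G| = 28, but the maximum element order in G is 14 < 28. So G is not cyclic and no single element generates it: the count is 0.

Answer: 0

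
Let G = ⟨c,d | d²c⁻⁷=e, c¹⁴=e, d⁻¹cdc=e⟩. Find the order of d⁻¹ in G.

Compute successive powers until reaching e:
  (d⁻¹)¹ = d⁻¹, (d⁻¹)² = c⁷, (d⁻¹)³ = d, (d⁻¹)⁴ = e.
The smallest positive k with (d⁻¹)ᵏ = e is 4.

Answer: 4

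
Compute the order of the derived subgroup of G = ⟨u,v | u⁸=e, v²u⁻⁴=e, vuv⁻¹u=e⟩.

G' = [G, G] is generated by all commutators. The generator-pair commutators are: [u, v] = u².
The subgroup they normally generate is {e, u², u⁴, u⁶}, of order 4.
Check: |G/G'| = 16/4 = 4 is the order of the abelianisation.

Answer: 4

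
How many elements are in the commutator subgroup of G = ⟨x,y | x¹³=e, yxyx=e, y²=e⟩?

G' = [G, G] is generated by all commutators. The generator-pair commutators are: [x, y] = x².
The subgroup they normally generate is {e, x, x², x³, x⁴, x⁵, x⁶, x⁷, x⁸, x⁹, x¹⁰, x¹¹, x¹²}, of order 13.
Check: |G/G'| = 26/13 = 2 is the order of the abelianisation.

Answer: 13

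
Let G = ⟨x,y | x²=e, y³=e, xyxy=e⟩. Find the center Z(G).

An element z ∈ Z(G) iff z commutes with every generator.
For example e is central: e·x = x = x·e; e·y = y = y·e.
Whereas x ∉ Z(G) since x·y = xy ≠ xy² = y·x.
Checking each of the 6 elements this way gives Z(G) = {e}, of order 1.

Answer: {e}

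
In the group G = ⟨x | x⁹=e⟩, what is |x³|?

Compute successive powers until reaching e:
  (x³)¹ = x³, (x³)² = x⁶, (x³)³ = e.
The smallest positive k with (x³)ᵏ = e is 3.

Answer: 3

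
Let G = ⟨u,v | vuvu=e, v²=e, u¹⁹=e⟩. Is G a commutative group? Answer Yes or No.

u·v = uv but v·u = u¹⁸v, so u·v ≠ v·u and G is not abelian.

Answer: No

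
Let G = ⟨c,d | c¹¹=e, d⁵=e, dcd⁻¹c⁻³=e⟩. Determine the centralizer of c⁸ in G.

⟨c⁸⟩ ⊆ C_G(c⁸) since powers of c⁸ commute with c⁸; so |C_G(c⁸)| ≥ |⟨c⁸⟩| = 11.
By orbit–stabilizer, |C_G(c⁸)| = |G| / |conj. class of c⁸| = 55 / 5 = 11.
The 11 elements commuting with c⁸ are {e, c, c², c³, c⁴, c⁵, c⁶, c⁷, c⁸, c⁹, c¹⁰}.

Answer: {e, c, c², c³, c⁴, c⁵, c⁶, c⁷, c⁸, c⁹, c¹⁰}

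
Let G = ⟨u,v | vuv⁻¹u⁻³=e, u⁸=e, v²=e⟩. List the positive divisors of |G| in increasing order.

|G| = 16 = 2⁴. By Lagrange's theorem the order of any subgroup divides 16; the divisors of 16 are 1, 2, 4, 8, 16.

Answer: 1, 2, 4, 8, 16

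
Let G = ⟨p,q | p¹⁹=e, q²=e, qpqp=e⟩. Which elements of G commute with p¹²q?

⟨p¹²q⟩ ⊆ C_G(p¹²q) since powers of p¹²q commute with p¹²q; so |C_G(p¹²q)| ≥ |⟨p¹²q⟩| = 2.
By orbit–stabilizer, |C_G(p¹²q)| = |G| / |conj. class of p¹²q| = 38 / 19 = 2.
The 2 elements commuting with p¹²q are {e, p¹²q}.

Answer: {e, p¹²q}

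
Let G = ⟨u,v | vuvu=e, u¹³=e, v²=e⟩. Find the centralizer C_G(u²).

⟨u²⟩ ⊆ C_G(u²) since powers of u² commute with u²; so |C_G(u²)| ≥ |⟨u²⟩| = 13.
By orbit–stabilizer, |C_G(u²)| = |G| / |conj. class of u²| = 26 / 2 = 13.
The 13 elements commuting with u² are {e, u, u², u³, u⁴, u⁵, u⁶, u⁷, u⁸, u⁹, u¹⁰, u¹¹, u¹²}.

Answer: {e, u, u², u³, u⁴, u⁵, u⁶, u⁷, u⁸, u⁹, u¹⁰, u¹¹, u¹²}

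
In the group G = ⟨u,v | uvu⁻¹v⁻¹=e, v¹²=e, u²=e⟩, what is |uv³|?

Compute successive powers until reaching e:
  (uv³)¹ = uv³, (uv³)² = v⁶, (uv³)³ = uv⁹, (uv³)⁴ = e.
The smallest positive k with (uv³)ᵏ = e is 4.

Answer: 4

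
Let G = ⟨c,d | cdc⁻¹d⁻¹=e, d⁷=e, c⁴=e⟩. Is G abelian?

Each pair of generators commutes: c·d = cd = d·c. Since the generators pairwise commute, every element of G commutes with every other, so G is abelian.

Answer: Yes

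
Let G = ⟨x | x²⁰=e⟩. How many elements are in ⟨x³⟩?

|⟨x³⟩| equals the order of x³. Compute successive powers until reaching e:
  (x³)¹ = x³, (x³)² = x⁶, (x³)³ = x⁹, (x³)⁴ = x¹², (x³)⁵ = x¹⁵, (x³)⁶ = x¹⁸, (x³)⁷ = x, (x³)⁸ = x⁴, (x³)⁹ = x⁷, (x³)¹⁰ = x¹⁰, (x³)¹¹ = x¹³, (x³)¹² = x¹⁶, (x³)¹³ = x¹⁹, (x³)¹⁴ = x², (x³)¹⁵ = x⁵, (x³)¹⁶ = x⁸, (x³)¹⁷ = x¹¹, (x³)¹⁸ = x¹⁴, (x³)¹⁹ = x¹⁷, (x³)²⁰ = e.
The smallest positive k with (x³)ᵏ = e is 20, so |⟨x³⟩| = 20.

Answer: 20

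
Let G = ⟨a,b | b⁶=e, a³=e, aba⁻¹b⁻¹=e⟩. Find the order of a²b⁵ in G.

Compute successive powers until reaching e:
  (a²b⁵)¹ = a²b⁵, (a²b⁵)² = ab⁴, (a²b⁵)³ = b³, (a²b⁵)⁴ = a²b², (a²b⁵)⁵ = ab, (a²b⁵)⁶ = e.
The smallest positive k with (a²b⁵)ᵏ = e is 6.

Answer: 6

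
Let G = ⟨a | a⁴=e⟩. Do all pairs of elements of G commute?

G has a single generator, so G is cyclic and hence abelian.

Answer: Yes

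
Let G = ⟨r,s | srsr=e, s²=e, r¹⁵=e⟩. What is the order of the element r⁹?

Compute successive powers until reaching e:
  (r⁹)¹ = r⁹, (r⁹)² = r³, (r⁹)³ = r¹², (r⁹)⁴ = r⁶, (r⁹)⁵ = e.
The smallest positive k with (r⁹)ᵏ = e is 5.

Answer: 5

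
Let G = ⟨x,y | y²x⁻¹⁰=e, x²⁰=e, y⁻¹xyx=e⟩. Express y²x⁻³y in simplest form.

Multiply left to right, reducing at each step:
  (x¹⁰) · x⁻³ = x⁷
  (x⁷) · y = x⁷y

Answer: x⁷y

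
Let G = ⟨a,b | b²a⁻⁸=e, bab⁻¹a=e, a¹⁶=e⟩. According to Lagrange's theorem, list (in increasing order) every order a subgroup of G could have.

|G| = 32 = 2⁵. By Lagrange's theorem the order of any subgroup divides 32; the divisors of 32 are 1, 2, 4, 8, 16, 32.

Answer: 1, 2, 4, 8, 16, 32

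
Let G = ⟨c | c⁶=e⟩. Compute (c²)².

Compute successive powers of (c²), reducing at each step:
  (c²)²: (c²) · c² = c⁴

Answer: c⁴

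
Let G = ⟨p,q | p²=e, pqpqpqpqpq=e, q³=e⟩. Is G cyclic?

Every cyclic group is abelian. But p·q = pq while q·p = qp, so p·q ≠ q·p and G is not abelian. Hence G is not cyclic.

Answer: No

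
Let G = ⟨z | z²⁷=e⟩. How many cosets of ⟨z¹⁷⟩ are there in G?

First find ord(z¹⁷) by computing successive powers:
  (z¹⁷)¹ = z¹⁷, (z¹⁷)² = z⁷, (z¹⁷)³ = z²⁴, (z¹⁷)⁴ = z¹⁴, (z¹⁷)⁵ = z⁴, (z¹⁷)⁶ = z²¹, (z¹⁷)⁷ = z¹¹, (z¹⁷)⁸ = z, (z¹⁷)⁹ = z¹⁸, (z¹⁷)¹⁰ = z⁸, (z¹⁷)¹¹ = z²⁵, (z¹⁷)¹² = z¹⁵, (z¹⁷)¹³ = z⁵, (z¹⁷)¹⁴ = z²², (z¹⁷)¹⁵ = z¹², (z¹⁷)¹⁶ = z², (z¹⁷)¹⁷ = z¹⁹, (z¹⁷)¹⁸ = z⁹, (z¹⁷)¹⁹ = z²⁶, (z¹⁷)²⁰ = z¹⁶, (z¹⁷)²¹ = z⁶, (z¹⁷)²² = z²³, (z¹⁷)²³ = z¹³, (z¹⁷)²⁴ = z³, (z¹⁷)²⁵ = z²⁰, (z¹⁷)²⁶ = z¹⁰, (z¹⁷)²⁷ = e.
So |⟨z¹⁷⟩| = ord(z¹⁷) = 27. With |G| = 27, by Lagrange [G : ⟨z¹⁷⟩] = 27/27 = 1.

Answer: 1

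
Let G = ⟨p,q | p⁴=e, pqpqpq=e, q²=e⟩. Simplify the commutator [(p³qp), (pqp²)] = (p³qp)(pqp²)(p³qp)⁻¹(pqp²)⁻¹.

[(p³qp), (pqp²)] = (p³qp)·(pqp²)·(p³qp)⁻¹·(pqp²)⁻¹.
  (p³qp) · (pqp²) = pqp²q
  (pqp²q) · (p³qp) = p²qp³
  (p²qp³) · (p²qp³) = pqp²

Answer: pqp²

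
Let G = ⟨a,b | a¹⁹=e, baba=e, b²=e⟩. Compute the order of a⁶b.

Compute successive powers until reaching e:
  (a⁶b)¹ = a⁶b, (a⁶b)² = e.
The smallest positive k with (a⁶b)ᵏ = e is 2.

Answer: 2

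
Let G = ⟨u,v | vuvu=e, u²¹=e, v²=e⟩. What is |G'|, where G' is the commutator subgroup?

G' = [G, G] is generated by all commutators. The generator-pair commutators are: [u, v] = u².
The subgroup they normally generate is {e, u, u², u³, u⁴, u⁵, u⁶, u⁷, u⁸, u⁹, u¹⁰, u¹¹, u¹², u¹³, u¹⁴, u¹⁵, u¹⁶, u¹⁷, u¹⁸, u¹⁹, u²⁰}, of order 21.
Check: |G/G'| = 42/21 = 2 is the order of the abelianisation.

Answer: 21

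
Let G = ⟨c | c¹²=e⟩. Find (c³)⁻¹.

The order of (c³) is 4 (smallest k with (c³)ᵏ = e), so (c³)⁻¹ = (c³)³ = c⁹.
Check: (c³) · (c⁹) → (c³) · c⁹ = e, giving e as required.

Answer: c⁹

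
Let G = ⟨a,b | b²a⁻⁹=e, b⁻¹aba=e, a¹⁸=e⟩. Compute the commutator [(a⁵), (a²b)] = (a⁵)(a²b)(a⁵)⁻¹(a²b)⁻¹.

[(a⁵), (a²b)] = (a⁵)·(a²b)·(a⁵)⁻¹·(a²b)⁻¹.
  (a⁵) · (a²b) = a⁷b
  (a⁷b) · (a¹³) = a³b⁻¹
  (a³b⁻¹) · (a²b⁻¹) = a¹⁰

Answer: a¹⁰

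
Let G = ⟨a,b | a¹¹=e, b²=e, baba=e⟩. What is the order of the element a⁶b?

Compute successive powers until reaching e:
  (a⁶b)¹ = a⁶b, (a⁶b)² = e.
The smallest positive k with (a⁶b)ᵏ = e is 2.

Answer: 2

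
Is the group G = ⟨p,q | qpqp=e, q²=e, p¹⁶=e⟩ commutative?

p·q = pq but q·p = p¹⁵q, so p·q ≠ q·p and G is not abelian.

Answer: No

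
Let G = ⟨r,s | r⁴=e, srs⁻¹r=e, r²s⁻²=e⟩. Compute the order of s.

Compute successive powers until reaching e:
  s¹ = s, s² = r², s³ = s⁻¹, s⁴ = e.
The smallest positive k with sᵏ = e is 4.

Answer: 4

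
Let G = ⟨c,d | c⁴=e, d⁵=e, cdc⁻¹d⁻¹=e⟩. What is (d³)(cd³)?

Compute (d³) · (cd³) by multiplying left to right and reducing via the relations at each step:
  (d³) · c = cd³
  (cd³) · d³ = cd

Answer: cd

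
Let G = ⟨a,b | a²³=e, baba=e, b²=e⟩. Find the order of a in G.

Compute successive powers until reaching e:
  a¹ = a, a² = a², a³ = a³, a⁴ = a⁴, a⁵ = a⁵, a⁶ = a⁶, a⁷ = a⁷, a⁸ = a⁸, a⁹ = a⁹, a¹⁰ = a¹⁰, a¹¹ = a¹¹, a¹² = a¹², a¹³ = a¹³, a¹⁴ = a¹⁴, a¹⁵ = a¹⁵, a¹⁶ = a¹⁶, a¹⁷ = a¹⁷, a¹⁸ = a¹⁸, a¹⁹ = a¹⁹, a²⁰ = a²⁰, a²¹ = a²¹, a²² = a²², a²³ = e.
The smallest positive k with aᵏ = e is 23.

Answer: 23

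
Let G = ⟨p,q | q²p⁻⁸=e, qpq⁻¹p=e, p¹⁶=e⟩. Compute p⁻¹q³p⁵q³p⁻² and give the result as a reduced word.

Multiply left to right, reducing at each step:
  (p¹⁵) · q³ = p⁷q
  (p⁷q) · p⁵ = p²q
  (p²q) · q³ = p²
  (p²) · p⁻² = e

Answer: e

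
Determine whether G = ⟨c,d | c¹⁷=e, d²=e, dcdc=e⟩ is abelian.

c·d = cd but d·c = c¹⁶d, so c·d ≠ d·c and G is not abelian.

Answer: No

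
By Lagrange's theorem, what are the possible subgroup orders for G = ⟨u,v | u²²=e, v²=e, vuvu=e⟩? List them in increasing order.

|G| = 44 = 2² · 11. By Lagrange's theorem the order of any subgroup divides 44; the divisors of 44 are 1, 2, 4, 11, 22, 44.

Answer: 1, 2, 4, 11, 22, 44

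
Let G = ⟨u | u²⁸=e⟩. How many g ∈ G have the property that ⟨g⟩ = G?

G is cyclic of order 28. An element generates G iff its order is 28, and a cyclic group of order 28 has exactly φ(28) = 12 such elements.

Answer: 12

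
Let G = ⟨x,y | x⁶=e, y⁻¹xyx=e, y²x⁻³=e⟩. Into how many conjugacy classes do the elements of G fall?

The conjugacy classes (representative and size) are:
  [e] (size 1), [x] (size 2), [x²] (size 2), [x³] (size 1), [xy⁻¹] (size 3), [x²y⁻¹] (size 3).
Class equation: 1 + 2 + 2 + 1 + 3 + 3 = 12 = |G|. So G has 6 conjugacy classes.

Answer: 6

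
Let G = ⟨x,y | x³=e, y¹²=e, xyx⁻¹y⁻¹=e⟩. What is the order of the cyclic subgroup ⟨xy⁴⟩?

|⟨xy⁴⟩| equals the order of xy⁴. Compute successive powers until reaching e:
  (xy⁴)¹ = xy⁴, (xy⁴)² = x²y⁸, (xy⁴)³ = e.
The smallest positive k with (xy⁴)ᵏ = e is 3, so |⟨xy⁴⟩| = 3.

Answer: 3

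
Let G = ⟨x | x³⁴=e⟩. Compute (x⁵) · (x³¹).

Compute (x⁵) · (x³¹) by multiplying left to right and reducing via the relations at each step:
  (x⁵) · x³¹ = x²

Answer: x²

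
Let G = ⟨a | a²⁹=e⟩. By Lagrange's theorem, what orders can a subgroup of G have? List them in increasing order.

|G| = 29 = 29. By Lagrange's theorem the order of any subgroup divides 29; the divisors of 29 are 1, 29.

Answer: 1, 29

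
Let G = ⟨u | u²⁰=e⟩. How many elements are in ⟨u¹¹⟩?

|⟨u¹¹⟩| equals the order of u¹¹. Compute successive powers until reaching e:
  (u¹¹)¹ = u¹¹, (u¹¹)² = u², (u¹¹)³ = u¹³, (u¹¹)⁴ = u⁴, (u¹¹)⁵ = u¹⁵, (u¹¹)⁶ = u⁶, (u¹¹)⁷ = u¹⁷, (u¹¹)⁸ = u⁸, (u¹¹)⁹ = u¹⁹, (u¹¹)¹⁰ = u¹⁰, (u¹¹)¹¹ = u, (u¹¹)¹² = u¹², (u¹¹)¹³ = u³, (u¹¹)¹⁴ = u¹⁴, (u¹¹)¹⁵ = u⁵, (u¹¹)¹⁶ = u¹⁶, (u¹¹)¹⁷ = u⁷, (u¹¹)¹⁸ = u¹⁸, (u¹¹)¹⁹ = u⁹, (u¹¹)²⁰ = e.
The smallest positive k with (u¹¹)ᵏ = e is 20, so |⟨u¹¹⟩| = 20.

Answer: 20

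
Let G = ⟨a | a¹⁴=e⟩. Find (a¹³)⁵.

Compute successive powers of (a¹³), reducing at each step:
  (a¹³)²: (a¹³) · a¹³ = a¹²
  (a¹³)³: (a¹²) · a¹³ = a¹¹
  (a¹³)⁴: (a¹¹) · a¹³ = a¹⁰
  (a¹³)⁵: (a¹⁰) · a¹³ = a⁹

Answer: a⁹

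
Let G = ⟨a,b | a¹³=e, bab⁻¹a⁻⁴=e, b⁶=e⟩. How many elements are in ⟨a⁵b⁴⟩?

|⟨a⁵b⁴⟩| equals the order of a⁵b⁴. Compute successive powers until reaching e:
  (a⁵b⁴)¹ = a⁵b⁴, (a⁵b⁴)² = a¹¹b², (a⁵b⁴)³ = e.
The smallest positive k with (a⁵b⁴)ᵏ = e is 3, so |⟨a⁵b⁴⟩| = 3.

Answer: 3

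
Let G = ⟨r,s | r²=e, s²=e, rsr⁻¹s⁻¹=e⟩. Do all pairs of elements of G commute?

Each pair of generators commutes: r·s = rs = s·r. Since the generators pairwise commute, every element of G commutes with every other, so G is abelian.

Answer: Yes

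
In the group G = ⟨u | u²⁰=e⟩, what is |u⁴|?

Compute successive powers until reaching e:
  (u⁴)¹ = u⁴, (u⁴)² = u⁸, (u⁴)³ = u¹², (u⁴)⁴ = u¹⁶, (u⁴)⁵ = e.
The smallest positive k with (u⁴)ᵏ = e is 5.

Answer: 5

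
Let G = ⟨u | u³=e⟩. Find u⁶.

Compute successive powers of u, reducing at each step:
  u²: u · u = u²
  u³: (u²) · u = e
  u⁴: e · u = u
  u⁵: u · u = u²
  u⁶: (u²) · u = e

Answer: e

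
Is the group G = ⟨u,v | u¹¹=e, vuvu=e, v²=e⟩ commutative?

u·v = uv but v·u = u¹⁰v, so u·v ≠ v·u and G is not abelian.

Answer: No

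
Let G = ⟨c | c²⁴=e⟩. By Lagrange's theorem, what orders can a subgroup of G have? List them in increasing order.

|G| = 24 = 2³ · 3. By Lagrange's theorem the order of any subgroup divides 24; the divisors of 24 are 1, 2, 3, 4, 6, 8, 12, 24.

Answer: 1, 2, 3, 4, 6, 8, 12, 24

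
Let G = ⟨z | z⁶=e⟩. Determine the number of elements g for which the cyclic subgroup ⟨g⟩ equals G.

G is cyclic of order 6. An element generates G iff its order is 6, and a cyclic group of order 6 has exactly φ(6) = 2 such elements.

Answer: 2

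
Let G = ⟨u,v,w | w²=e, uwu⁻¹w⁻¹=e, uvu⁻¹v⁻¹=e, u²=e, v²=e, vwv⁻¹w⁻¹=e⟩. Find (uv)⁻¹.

The order of (uv) is 2 (smallest k with (uv)ᵏ = e), so (uv)⁻¹ = (uv)¹ = uv.
Check: (uv) · (uv) → (uv) · u = v;   v · v = e, giving e as required.

Answer: uv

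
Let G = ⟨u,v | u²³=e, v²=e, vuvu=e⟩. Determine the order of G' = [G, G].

G' = [G, G] is generated by all commutators. The generator-pair commutators are: [u, v] = u².
The subgroup they normally generate is {e, u, u², u³, u⁴, u⁵, u⁶, u⁷, u⁸, u⁹, u¹⁰, u¹¹, u¹², u¹³, u¹⁴, u¹⁵, u¹⁶, u¹⁷, u¹⁸, u¹⁹, u²⁰, u²¹, u²²}, of order 23.
Check: |G/G'| = 46/23 = 2 is the order of the abelianisation.

Answer: 23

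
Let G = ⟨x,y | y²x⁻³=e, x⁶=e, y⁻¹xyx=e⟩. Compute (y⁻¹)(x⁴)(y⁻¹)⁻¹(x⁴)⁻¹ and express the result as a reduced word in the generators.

[(y⁻¹), (x⁴)] = (y⁻¹)·(x⁴)·(y⁻¹)⁻¹·(x⁴)⁻¹.
  (y⁻¹) · (x⁴) = x²y⁻¹
  (x²y⁻¹) · y = x²
  (x²) · (x²) = x⁴

Answer: x⁴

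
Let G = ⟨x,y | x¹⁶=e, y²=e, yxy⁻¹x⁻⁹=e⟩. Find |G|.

Enumerate words in the generators, reducing via the relations: the distinct elements are
  {e, x, y, xy, x², x³, x⁴, x⁵, x⁶, x⁷, x⁸, x⁹, x²y, x³y, x¹², x¹³, x¹¹, x¹⁰, x¹⁴, x¹⁵, x⁴y, x⁵y, x⁶y, x⁷y, x⁸y, x⁹y, x¹²y, x¹³y, x¹¹y, x¹⁰y, x¹⁴y, x¹⁵y}.
No further products give new elements, so |G| = 32.

Answer: 32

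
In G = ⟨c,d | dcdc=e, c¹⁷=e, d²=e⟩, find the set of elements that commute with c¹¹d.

⟨c¹¹d⟩ ⊆ C_G(c¹¹d) since powers of c¹¹d commute with c¹¹d; so |C_G(c¹¹d)| ≥ |⟨c¹¹d⟩| = 2.
By orbit–stabilizer, |C_G(c¹¹d)| = |G| / |conj. class of c¹¹d| = 34 / 17 = 2.
The 2 elements commuting with c¹¹d are {e, c¹¹d}.

Answer: {e, c¹¹d}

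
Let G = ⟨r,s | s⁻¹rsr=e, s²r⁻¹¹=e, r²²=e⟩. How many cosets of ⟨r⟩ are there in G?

First find ord(r) by computing successive powers:
  r¹ = r, r² = r², r³ = r³, r⁴ = r⁴, r⁵ = r⁵, r⁶ = r⁶, r⁷ = r⁷, r⁸ = r⁸, r⁹ = r⁹, r¹⁰ = r¹⁰, r¹¹ = r¹¹, r¹² = r¹², r¹³ = r¹³, r¹⁴ = r¹⁴, r¹⁵ = r¹⁵, r¹⁶ = r¹⁶, r¹⁷ = r¹⁷, r¹⁸ = r¹⁸, r¹⁹ = r¹⁹, r²⁰ = r²⁰, r²¹ = r²¹, r²² = e.
So |⟨r⟩| = ord(r) = 22. With |G| = 44, by Lagrange [G : ⟨r⟩] = 44/22 = 2.

Answer: 2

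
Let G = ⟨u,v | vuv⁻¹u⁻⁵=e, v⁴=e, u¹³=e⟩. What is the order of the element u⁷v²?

Compute successive powers until reaching e:
  (u⁷v²)¹ = u⁷v², (u⁷v²)² = e.
The smallest positive k with (u⁷v²)ᵏ = e is 2.

Answer: 2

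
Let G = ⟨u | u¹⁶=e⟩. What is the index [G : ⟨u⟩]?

First find ord(u) by computing successive powers:
  u¹ = u, u² = u², u³ = u³, u⁴ = u⁴, u⁵ = u⁵, u⁶ = u⁶, u⁷ = u⁷, u⁸ = u⁸, u⁹ = u⁹, u¹⁰ = u¹⁰, u¹¹ = u¹¹, u¹² = u¹², u¹³ = u¹³, u¹⁴ = u¹⁴, u¹⁵ = u¹⁵, u¹⁶ = e.
So |⟨u⟩| = ord(u) = 16. With |G| = 16, by Lagrange [G : ⟨u⟩] = 16/16 = 1.

Answer: 1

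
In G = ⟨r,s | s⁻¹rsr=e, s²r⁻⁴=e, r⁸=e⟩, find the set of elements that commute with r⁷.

⟨r⁷⟩ ⊆ C_G(r⁷) since powers of r⁷ commute with r⁷; so |C_G(r⁷)| ≥ |⟨r⁷⟩| = 8.
By orbit–stabilizer, |C_G(r⁷)| = |G| / |conj. class of r⁷| = 16 / 2 = 8.
The 8 elements commuting with r⁷ are {e, r, r², r³, r⁴, r⁵, r⁶, r⁷}.

Answer: {e, r, r², r³, r⁴, r⁵, r⁶, r⁷}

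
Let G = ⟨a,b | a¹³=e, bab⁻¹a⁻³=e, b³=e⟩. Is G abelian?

a·b = ab but b·a = a³b, so a·b ≠ b·a and G is not abelian.

Answer: No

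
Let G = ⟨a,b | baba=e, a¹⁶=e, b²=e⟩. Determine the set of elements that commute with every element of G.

An element z ∈ Z(G) iff z commutes with every generator.
For example a⁸ is central: (a⁸)·a = a⁹ = a·(a⁸); (a⁸)·b = a⁸b = b·(a⁸).
Whereas a ∉ Z(G) since a·b = ab ≠ a¹⁵b = b·a.
Checking each of the 32 elements this way gives Z(G) = {e, a⁸}, of order 2.

Answer: {e, a⁸}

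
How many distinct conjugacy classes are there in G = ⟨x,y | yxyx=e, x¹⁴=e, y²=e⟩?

The conjugacy classes (representative and size) are:
  [e] (size 1), [x¹³] (size 2), [x²] (size 2), [x³] (size 2), [x¹⁰] (size 2), [x⁵] (size 2), [x⁸] (size 2), [x⁷] (size 1), [x⁶y] (size 7), [x⁹y] (size 7).
Class equation: 1 + 2 + 2 + 2 + 2 + 2 + 2 + 1 + 7 + 7 = 28 = |G|. So G has 10 conjugacy classes.

Answer: 10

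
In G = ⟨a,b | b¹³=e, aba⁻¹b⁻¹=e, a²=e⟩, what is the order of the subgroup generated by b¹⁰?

|⟨b¹⁰⟩| equals the order of b¹⁰. Compute successive powers until reaching e:
  (b¹⁰)¹ = b¹⁰, (b¹⁰)² = b⁷, (b¹⁰)³ = b⁴, (b¹⁰)⁴ = b, (b¹⁰)⁵ = b¹¹, (b¹⁰)⁶ = b⁸, (b¹⁰)⁷ = b⁵, (b¹⁰)⁸ = b², (b¹⁰)⁹ = b¹², (b¹⁰)¹⁰ = b⁹, (b¹⁰)¹¹ = b⁶, (b¹⁰)¹² = b³, (b¹⁰)¹³ = e.
The smallest positive k with (b¹⁰)ᵏ = e is 13, so |⟨b¹⁰⟩| = 13.

Answer: 13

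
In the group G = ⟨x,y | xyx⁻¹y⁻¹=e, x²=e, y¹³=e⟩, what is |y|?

Compute successive powers until reaching e:
  y¹ = y, y² = y², y³ = y³, y⁴ = y⁴, y⁵ = y⁵, y⁶ = y⁶, y⁷ = y⁷, y⁸ = y⁸, y⁹ = y⁹, y¹⁰ = y¹⁰, y¹¹ = y¹¹, y¹² = y¹², y¹³ = e.
The smallest positive k with yᵏ = e is 13.

Answer: 13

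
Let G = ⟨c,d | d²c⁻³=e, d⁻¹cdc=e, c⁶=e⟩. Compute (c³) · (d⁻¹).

Compute (c³) · (d⁻¹) by multiplying left to right and reducing via the relations at each step:
  (c³) · d⁻¹ = d

Answer: d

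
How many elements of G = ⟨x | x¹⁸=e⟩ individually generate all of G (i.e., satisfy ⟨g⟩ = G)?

G is cyclic of order 18. An element generates G iff its order is 18, and a cyclic group of order 18 has exactly φ(18) = 6 such elements.

Answer: 6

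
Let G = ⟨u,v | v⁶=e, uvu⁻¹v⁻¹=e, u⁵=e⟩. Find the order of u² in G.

Compute successive powers until reaching e:
  (u²)¹ = u², (u²)² = u⁴, (u²)³ = u, (u²)⁴ = u³, (u²)⁵ = e.
The smallest positive k with (u²)ᵏ = e is 5.

Answer: 5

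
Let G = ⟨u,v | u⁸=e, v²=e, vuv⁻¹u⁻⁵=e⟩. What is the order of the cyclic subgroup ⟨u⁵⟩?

|⟨u⁵⟩| equals the order of u⁵. Compute successive powers until reaching e:
  (u⁵)¹ = u⁵, (u⁵)² = u², (u⁵)³ = u⁷, (u⁵)⁴ = u⁴, (u⁵)⁵ = u, (u⁵)⁶ = u⁶, (u⁵)⁷ = u³, (u⁵)⁸ = e.
The smallest positive k with (u⁵)ᵏ = e is 8, so |⟨u⁵⟩| = 8.

Answer: 8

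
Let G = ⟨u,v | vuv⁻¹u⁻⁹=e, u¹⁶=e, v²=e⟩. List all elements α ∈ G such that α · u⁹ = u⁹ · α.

⟨u⁹⟩ ⊆ C_G(u⁹) since powers of u⁹ commute with u⁹; so |C_G(u⁹)| ≥ |⟨u⁹⟩| = 16.
By orbit–stabilizer, |C_G(u⁹)| = |G| / |conj. class of u⁹| = 32 / 2 = 16.
The 16 elements commuting with u⁹ are {e, u, u², u³, u⁴, u⁵, u⁶, u⁷, u⁸, u⁹, u¹⁰, u¹¹, u¹², u¹³, u¹⁴, u¹⁵}.

Answer: {e, u, u², u³, u⁴, u⁵, u⁶, u⁷, u⁸, u⁹, u¹⁰, u¹¹, u¹², u¹³, u¹⁴, u¹⁵}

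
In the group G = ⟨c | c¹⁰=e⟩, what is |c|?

Compute successive powers until reaching e:
  c¹ = c, c² = c², c³ = c³, c⁴ = c⁴, c⁵ = c⁵, c⁶ = c⁶, c⁷ = c⁷, c⁸ = c⁸, c⁹ = c⁹, c¹⁰ = e.
The smallest positive k with cᵏ = e is 10.

Answer: 10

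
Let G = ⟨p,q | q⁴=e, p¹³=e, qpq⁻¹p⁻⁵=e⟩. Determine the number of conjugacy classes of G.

The conjugacy classes (representative and size) are:
  [e] (size 1), [p] (size 4), [p²] (size 4), [p⁹] (size 4), [p¹²q] (size 13), [p⁴q²] (size 13), [p¹²q³] (size 13).
Class equation: 1 + 4 + 4 + 4 + 13 + 13 + 13 = 52 = |G|. So G has 7 conjugacy classes.

Answer: 7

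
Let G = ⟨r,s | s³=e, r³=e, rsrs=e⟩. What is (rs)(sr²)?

Compute (rs) · (sr²) by multiplying left to right and reducing via the relations at each step:
  (rs) · s = rs²
  (rs²) · r² = r²s

Answer: r²s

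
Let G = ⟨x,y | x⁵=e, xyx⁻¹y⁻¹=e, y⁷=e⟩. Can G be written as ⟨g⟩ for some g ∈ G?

|G| = 35. The element xy has order 35 (its powers give 35 distinct elements), so ⟨xy⟩ = G and G is cyclic.

Answer: Yes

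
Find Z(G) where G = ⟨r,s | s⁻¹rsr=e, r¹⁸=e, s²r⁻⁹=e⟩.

An element z ∈ Z(G) iff z commutes with every generator.
For example r⁹ is central: (r⁹)·r = r¹⁰ = r·(r⁹); (r⁹)·s = s⁻¹ = s·(r⁹).
Whereas r ∉ Z(G) since r·s = rs ≠ r⁸s⁻¹ = s·r.
Checking each of the 36 elements this way gives Z(G) = {e, r⁹}, of order 2.

Answer: {e, r⁹}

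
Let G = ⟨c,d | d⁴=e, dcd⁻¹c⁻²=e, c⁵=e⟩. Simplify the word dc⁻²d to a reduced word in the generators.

Multiply left to right, reducing at each step:
  d · c⁻² = cd
  (cd) · d = cd²

Answer: cd²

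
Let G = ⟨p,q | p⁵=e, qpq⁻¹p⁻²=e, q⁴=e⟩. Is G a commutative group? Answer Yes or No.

p·q = pq but q·p = p²q, so p·q ≠ q·p and G is not abelian.

Answer: No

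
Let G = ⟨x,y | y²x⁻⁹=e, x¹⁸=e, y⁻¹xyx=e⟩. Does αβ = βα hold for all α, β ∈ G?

x·y = xy but y·x = x⁸y⁻¹, so x·y ≠ y·x and G is not abelian.

Answer: No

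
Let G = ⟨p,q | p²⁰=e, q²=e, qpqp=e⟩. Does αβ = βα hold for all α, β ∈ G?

p·q = pq but q·p = p¹⁹q, so p·q ≠ q·p and G is not abelian.

Answer: No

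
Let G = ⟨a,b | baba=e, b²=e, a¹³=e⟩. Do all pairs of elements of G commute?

a·b = ab but b·a = a¹²b, so a·b ≠ b·a and G is not abelian.

Answer: No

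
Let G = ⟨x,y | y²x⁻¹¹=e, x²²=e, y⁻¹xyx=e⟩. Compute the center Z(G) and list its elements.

An element z ∈ Z(G) iff z commutes with every generator.
For example x¹¹ is central: (x¹¹)·x = x¹² = x·(x¹¹); (x¹¹)·y = y⁻¹ = y·(x¹¹).
Whereas x ∉ Z(G) since x·y = xy ≠ x¹⁰y⁻¹ = y·x.
Checking each of the 44 elements this way gives Z(G) = {e, x¹¹}, of order 2.

Answer: {e, x¹¹}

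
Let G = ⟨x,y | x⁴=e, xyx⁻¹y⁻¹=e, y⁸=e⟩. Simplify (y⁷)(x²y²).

Compute (y⁷) · (x²y²) by multiplying left to right and reducing via the relations at each step:
  (y⁷) · x² = x²y⁷
  (x²y⁷) · y² = x²y

Answer: x²y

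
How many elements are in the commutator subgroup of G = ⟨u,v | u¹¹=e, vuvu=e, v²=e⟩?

G' = [G, G] is generated by all commutators. The generator-pair commutators are: [u, v] = u².
The subgroup they normally generate is {e, u, u², u³, u⁴, u⁵, u⁶, u⁷, u⁸, u⁹, u¹⁰}, of order 11.
Check: |G/G'| = 22/11 = 2 is the order of the abelianisation.

Answer: 11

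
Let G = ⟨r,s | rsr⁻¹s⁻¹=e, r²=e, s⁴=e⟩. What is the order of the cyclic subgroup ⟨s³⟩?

|⟨s³⟩| equals the order of s³. Compute successive powers until reaching e:
  (s³)¹ = s³, (s³)² = s², (s³)³ = s, (s³)⁴ = e.
The smallest positive k with (s³)ᵏ = e is 4, so |⟨s³⟩| = 4.

Answer: 4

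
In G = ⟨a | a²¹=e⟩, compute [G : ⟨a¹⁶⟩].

First find ord(a¹⁶) by computing successive powers:
  (a¹⁶)¹ = a¹⁶, (a¹⁶)² = a¹¹, (a¹⁶)³ = a⁶, (a¹⁶)⁴ = a, (a¹⁶)⁵ = a¹⁷, (a¹⁶)⁶ = a¹², (a¹⁶)⁷ = a⁷, (a¹⁶)⁸ = a², (a¹⁶)⁹ = a¹⁸, (a¹⁶)¹⁰ = a¹³, (a¹⁶)¹¹ = a⁸, (a¹⁶)¹² = a³, (a¹⁶)¹³ = a¹⁹, (a¹⁶)¹⁴ = a¹⁴, (a¹⁶)¹⁵ = a⁹, (a¹⁶)¹⁶ = a⁴, (a¹⁶)¹⁷ = a²⁰, (a¹⁶)¹⁸ = a¹⁵, (a¹⁶)¹⁹ = a¹⁰, (a¹⁶)²⁰ = a⁵, (a¹⁶)²¹ = e.
So |⟨a¹⁶⟩| = ord(a¹⁶) = 21. With |G| = 21, by Lagrange [G : ⟨a¹⁶⟩] = 21/21 = 1.

Answer: 1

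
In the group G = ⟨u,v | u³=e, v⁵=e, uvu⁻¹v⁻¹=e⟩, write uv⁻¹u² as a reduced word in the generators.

Multiply left to right, reducing at each step:
  u · v⁻¹ = uv⁴
  (uv⁴) · u² = v⁴

Answer: v⁴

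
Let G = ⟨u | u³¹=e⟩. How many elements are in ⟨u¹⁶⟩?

|⟨u¹⁶⟩| equals the order of u¹⁶. Compute successive powers until reaching e:
  (u¹⁶)¹ = u¹⁶, (u¹⁶)² = u, (u¹⁶)³ = u¹⁷, (u¹⁶)⁴ = u², (u¹⁶)⁵ = u¹⁸, (u¹⁶)⁶ = u³, (u¹⁶)⁷ = u¹⁹, (u¹⁶)⁸ = u⁴, (u¹⁶)⁹ = u²⁰, (u¹⁶)¹⁰ = u⁵, (u¹⁶)¹¹ = u²¹, (u¹⁶)¹² = u⁶, (u¹⁶)¹³ = u²², (u¹⁶)¹⁴ = u⁷, (u¹⁶)¹⁵ = u²³, (u¹⁶)¹⁶ = u⁸, (u¹⁶)¹⁷ = u²⁴, (u¹⁶)¹⁸ = u⁹, (u¹⁶)¹⁹ = u²⁵, (u¹⁶)²⁰ = u¹⁰, (u¹⁶)²¹ = u²⁶, (u¹⁶)²² = u¹¹, (u¹⁶)²³ = u²⁷, (u¹⁶)²⁴ = u¹², (u¹⁶)²⁵ = u²⁸, (u¹⁶)²⁶ = u¹³, (u¹⁶)²⁷ = u²⁹, (u¹⁶)²⁸ = u¹⁴, (u¹⁶)²⁹ = u³⁰, (u¹⁶)³⁰ = u¹⁵, (u¹⁶)³¹ = e.
The smallest positive k with (u¹⁶)ᵏ = e is 31, so |⟨u¹⁶⟩| = 31.

Answer: 31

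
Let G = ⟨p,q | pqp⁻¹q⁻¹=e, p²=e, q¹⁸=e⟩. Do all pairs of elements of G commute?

Each pair of generators commutes: p·q = pq = q·p. Since the generators pairwise commute, every element of G commutes with every other, so G is abelian.

Answer: Yes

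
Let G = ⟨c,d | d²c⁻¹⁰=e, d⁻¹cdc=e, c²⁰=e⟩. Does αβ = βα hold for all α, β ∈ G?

c·d = cd but d·c = c⁹d⁻¹, so c·d ≠ d·c and G is not abelian.

Answer: No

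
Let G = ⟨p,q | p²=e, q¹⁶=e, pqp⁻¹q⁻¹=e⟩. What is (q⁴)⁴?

Compute successive powers of (q⁴), reducing at each step:
  (q⁴)²: (q⁴) · q⁴ = q⁸
  (q⁴)³: (q⁸) · q⁴ = q¹²
  (q⁴)⁴: (q¹²) · q⁴ = e

Answer: e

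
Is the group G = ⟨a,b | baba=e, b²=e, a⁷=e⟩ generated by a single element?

Every cyclic group is abelian. But a·b = ab while b·a = a⁶b, so a·b ≠ b·a and G is not abelian. Hence G is not cyclic.

Answer: No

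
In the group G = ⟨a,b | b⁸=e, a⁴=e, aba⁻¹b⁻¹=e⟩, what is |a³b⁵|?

Compute successive powers until reaching e:
  (a³b⁵)¹ = a³b⁵, (a³b⁵)² = a²b², (a³b⁵)³ = ab⁷, (a³b⁵)⁴ = b⁴, (a³b⁵)⁵ = a³b, (a³b⁵)⁶ = a²b⁶, (a³b⁵)⁷ = ab³, (a³b⁵)⁸ = e.
The smallest positive k with (a³b⁵)ᵏ = e is 8.

Answer: 8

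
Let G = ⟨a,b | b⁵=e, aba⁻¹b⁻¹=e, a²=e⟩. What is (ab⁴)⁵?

Compute successive powers of (ab⁴), reducing at each step:
  (ab⁴)²: (ab⁴) · a = b⁴;   (b⁴) · b⁴ = b³
  (ab⁴)³: (b³) · a = ab³;   (ab³) · b⁴ = ab²
  (ab⁴)⁴: (ab²) · a = b²;   (b²) · b⁴ = b
  (ab⁴)⁵: b · a = ab;   (ab) · b⁴ = a

Answer: a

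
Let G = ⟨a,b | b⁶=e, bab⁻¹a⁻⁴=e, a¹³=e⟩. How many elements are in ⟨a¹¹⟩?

|⟨a¹¹⟩| equals the order of a¹¹. Compute successive powers until reaching e:
  (a¹¹)¹ = a¹¹, (a¹¹)² = a⁹, (a¹¹)³ = a⁷, (a¹¹)⁴ = a⁵, (a¹¹)⁵ = a³, (a¹¹)⁶ = a, (a¹¹)⁷ = a¹², (a¹¹)⁸ = a¹⁰, (a¹¹)⁹ = a⁸, (a¹¹)¹⁰ = a⁶, (a¹¹)¹¹ = a⁴, (a¹¹)¹² = a², (a¹¹)¹³ = e.
The smallest positive k with (a¹¹)ᵏ = e is 13, so |⟨a¹¹⟩| = 13.

Answer: 13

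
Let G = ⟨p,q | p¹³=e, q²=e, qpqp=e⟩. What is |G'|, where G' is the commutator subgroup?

G' = [G, G] is generated by all commutators. The generator-pair commutators are: [p, q] = p².
The subgroup they normally generate is {e, p, p², p³, p⁴, p⁵, p⁶, p⁷, p⁸, p⁹, p¹⁰, p¹¹, p¹²}, of order 13.
Check: |G/G'| = 26/13 = 2 is the order of the abelianisation.

Answer: 13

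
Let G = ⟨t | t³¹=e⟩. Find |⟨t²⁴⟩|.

|⟨t²⁴⟩| equals the order of t²⁴. Compute successive powers until reaching e:
  (t²⁴)¹ = t²⁴, (t²⁴)² = t¹⁷, (t²⁴)³ = t¹⁰, (t²⁴)⁴ = t³, (t²⁴)⁵ = t²⁷, (t²⁴)⁶ = t²⁰, (t²⁴)⁷ = t¹³, (t²⁴)⁸ = t⁶, (t²⁴)⁹ = t³⁰, (t²⁴)¹⁰ = t²³, (t²⁴)¹¹ = t¹⁶, (t²⁴)¹² = t⁹, (t²⁴)¹³ = t², (t²⁴)¹⁴ = t²⁶, (t²⁴)¹⁵ = t¹⁹, (t²⁴)¹⁶ = t¹², (t²⁴)¹⁷ = t⁵, (t²⁴)¹⁸ = t²⁹, (t²⁴)¹⁹ = t²², (t²⁴)²⁰ = t¹⁵, (t²⁴)²¹ = t⁸, (t²⁴)²² = t, (t²⁴)²³ = t²⁵, (t²⁴)²⁴ = t¹⁸, (t²⁴)²⁵ = t¹¹, (t²⁴)²⁶ = t⁴, (t²⁴)²⁷ = t²⁸, (t²⁴)²⁸ = t²¹, (t²⁴)²⁹ = t¹⁴, (t²⁴)³⁰ = t⁷, (t²⁴)³¹ = e.
The smallest positive k with (t²⁴)ᵏ = e is 31, so |⟨t²⁴⟩| = 31.

Answer: 31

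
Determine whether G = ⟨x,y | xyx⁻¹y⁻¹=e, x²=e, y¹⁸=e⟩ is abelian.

Each pair of generators commutes: x·y = xy = y·x. Since the generators pairwise commute, every element of G commutes with every other, so G is abelian.

Answer: Yes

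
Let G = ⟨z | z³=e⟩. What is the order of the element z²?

Compute successive powers until reaching e:
  (z²)¹ = z², (z²)² = z, (z²)³ = e.
The smallest positive k with (z²)ᵏ = e is 3.

Answer: 3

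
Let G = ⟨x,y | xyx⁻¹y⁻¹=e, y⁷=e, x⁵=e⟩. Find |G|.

Enumerate words in the generators, reducing via the relations: the distinct elements are
  {e, x, y, xy, x², x³, x⁴, y², y³, y⁴, y⁵, y⁶, xy², xy³, xy⁴, xy⁵, xy⁶, x²y, x³y, x⁴y, x²y², x²y³, x²y⁴, x²y⁵, x²y⁶, x³y², x³y³, x³y⁴, x³y⁵, x³y⁶, x⁴y², x⁴y³, x⁴y⁴, x⁴y⁵, x⁴y⁶}.
No further products give new elements, so |G| = 35.

Answer: 35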